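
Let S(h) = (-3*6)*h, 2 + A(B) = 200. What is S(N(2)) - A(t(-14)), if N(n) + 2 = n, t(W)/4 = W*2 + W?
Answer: -198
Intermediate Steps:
t(W) = 12*W (t(W) = 4*(W*2 + W) = 4*(2*W + W) = 4*(3*W) = 12*W)
N(n) = -2 + n
A(B) = 198 (A(B) = -2 + 200 = 198)
S(h) = -18*h
S(N(2)) - A(t(-14)) = -18*(-2 + 2) - 1*198 = -18*0 - 198 = 0 - 198 = -198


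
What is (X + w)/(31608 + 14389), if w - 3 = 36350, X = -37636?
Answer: -1283/45997 ≈ -0.027893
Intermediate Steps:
w = 36353 (w = 3 + 36350 = 36353)
(X + w)/(31608 + 14389) = (-37636 + 36353)/(31608 + 14389) = -1283/45997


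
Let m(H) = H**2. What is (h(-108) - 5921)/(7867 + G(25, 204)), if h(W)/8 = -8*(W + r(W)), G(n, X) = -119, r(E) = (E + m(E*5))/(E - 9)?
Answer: 2085715/100724 ≈ 20.707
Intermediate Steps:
r(E) = (E + 25*E**2)/(-9 + E) (r(E) = (E + (E*5)**2)/(E - 9) = (E + (5*E)**2)/(-9 + E) = (E + 25*E**2)/(-9 + E))
h(W) = -64*W - 64*W*(1 + 25*W)/(-9 + W) (h(W) = 8*(-8*(W + W*(1 + 25*W)/(-9 + W))) = 8*(-8*W - 8*W*(1 + 25*W)/(-9 + W)) = -64*W - 64*W*(1 + 25*W)/(-9 + W))
(h(-108) - 5921)/(7867 + G(25, 204)) = (128*(-108)*(4 - 13*(-108))/(-9 - 108) - 5921)/(7867 - 119) = (128*(-108)*(4 + 1404)/(-117) - 5921)/7748 = (128*(-108)*(-1/117)*1408 - 5921)*(1/7748) = (2162688/13 - 5921)*(1/7748) = (2085715/13)*(1/7748) = 2085715/100724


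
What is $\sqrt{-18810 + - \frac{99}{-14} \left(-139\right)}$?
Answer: $\frac{9 i \sqrt{47894}}{14} \approx 140.69 i$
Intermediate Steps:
$\sqrt{-18810 + - \frac{99}{-14} \left(-139\right)} = \sqrt{-18810 + \left(-99\right) \left(- \frac{1}{14}\right) \left(-139\right)} = \sqrt{-18810 + \frac{99}{14} \left(-139\right)} = \sqrt{-18810 - \frac{13761}{14}} = \sqrt{- \frac{277101}{14}} = \frac{9 i \sqrt{47894}}{14}$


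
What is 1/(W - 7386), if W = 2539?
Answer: -1/4847 ≈ -0.00020631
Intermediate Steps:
1/(W - 7386) = 1/(2539 - 7386) = 1/(-4847) = -1/4847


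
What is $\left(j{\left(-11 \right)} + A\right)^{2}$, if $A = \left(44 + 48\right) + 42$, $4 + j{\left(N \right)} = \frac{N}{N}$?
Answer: $17161$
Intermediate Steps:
$j{\left(N \right)} = -3$ ($j{\left(N \right)} = -4 + \frac{N}{N} = -4 + 1 = -3$)
$A = 134$ ($A = 92 + 42 = 134$)
$\left(j{\left(-11 \right)} + A\right)^{2} = \left(-3 + 134\right)^{2} = 131^{2} = 17161$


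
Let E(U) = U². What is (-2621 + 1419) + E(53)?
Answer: 1607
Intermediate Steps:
(-2621 + 1419) + E(53) = (-2621 + 1419) + 53² = -1202 + 2809 = 1607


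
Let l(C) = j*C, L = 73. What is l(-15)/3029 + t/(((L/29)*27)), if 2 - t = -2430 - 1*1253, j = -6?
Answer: 323871475/5970159 ≈ 54.248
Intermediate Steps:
l(C) = -6*C
t = 3685 (t = 2 - (-2430 - 1*1253) = 2 - (-2430 - 1253) = 2 - 1*(-3683) = 2 + 3683 = 3685)
l(-15)/3029 + t/(((L/29)*27)) = -6*(-15)/3029 + 3685/(((73/29)*27)) = 90*(1/3029) + 3685/(((73*(1/29))*27)) = 90/3029 + 3685/(((73/29)*27)) = 90/3029 + 3685/(1971/29) = 90/3029 + 3685*(29/1971) = 90/3029 + 106865/1971 = 323871475/5970159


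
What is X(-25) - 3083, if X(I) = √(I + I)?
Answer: -3083 + 5*I*√2 ≈ -3083.0 + 7.0711*I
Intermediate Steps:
X(I) = √2*√I (X(I) = √(2*I) = √2*√I)
X(-25) - 3083 = √2*√(-25) - 3083 = √2*(5*I) - 3083 = 5*I*√2 - 3083 = -3083 + 5*I*√2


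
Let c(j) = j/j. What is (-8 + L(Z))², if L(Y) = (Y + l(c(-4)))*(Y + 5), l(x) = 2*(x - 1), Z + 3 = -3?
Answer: 4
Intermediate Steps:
Z = -6 (Z = -3 - 3 = -6)
c(j) = 1
l(x) = -2 + 2*x (l(x) = 2*(-1 + x) = -2 + 2*x)
L(Y) = Y*(5 + Y) (L(Y) = (Y + (-2 + 2*1))*(Y + 5) = (Y + (-2 + 2))*(5 + Y) = (Y + 0)*(5 + Y) = Y*(5 + Y))
(-8 + L(Z))² = (-8 - 6*(5 - 6))² = (-8 - 6*(-1))² = (-8 + 6)² = (-2)² = 4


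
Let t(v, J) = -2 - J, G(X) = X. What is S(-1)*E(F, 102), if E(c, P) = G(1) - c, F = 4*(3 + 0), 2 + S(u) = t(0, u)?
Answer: 33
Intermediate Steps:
S(u) = -4 - u (S(u) = -2 + (-2 - u) = -4 - u)
F = 12 (F = 4*3 = 12)
E(c, P) = 1 - c
S(-1)*E(F, 102) = (-4 - 1*(-1))*(1 - 1*12) = (-4 + 1)*(1 - 12) = -3*(-11) = 33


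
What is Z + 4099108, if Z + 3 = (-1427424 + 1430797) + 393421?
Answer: 4495899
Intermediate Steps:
Z = 396791 (Z = -3 + ((-1427424 + 1430797) + 393421) = -3 + (3373 + 393421) = -3 + 396794 = 396791)
Z + 4099108 = 396791 + 4099108 = 4495899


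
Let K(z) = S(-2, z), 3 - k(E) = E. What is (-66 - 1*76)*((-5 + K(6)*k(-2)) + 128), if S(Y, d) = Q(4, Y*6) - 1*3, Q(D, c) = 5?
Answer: -18886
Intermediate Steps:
k(E) = 3 - E
S(Y, d) = 2 (S(Y, d) = 5 - 1*3 = 5 - 3 = 2)
K(z) = 2
(-66 - 1*76)*((-5 + K(6)*k(-2)) + 128) = (-66 - 1*76)*((-5 + 2*(3 - 1*(-2))) + 128) = (-66 - 76)*((-5 + 2*(3 + 2)) + 128) = -142*((-5 + 2*5) + 128) = -142*((-5 + 10) + 128) = -142*(5 + 128) = -142*133 = -18886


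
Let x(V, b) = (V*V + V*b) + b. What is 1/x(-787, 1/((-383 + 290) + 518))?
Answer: 425/263231039 ≈ 1.6146e-6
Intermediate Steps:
x(V, b) = b + V² + V*b (x(V, b) = (V² + V*b) + b = b + V² + V*b)
1/x(-787, 1/((-383 + 290) + 518)) = 1/(1/((-383 + 290) + 518) + (-787)² - 787/((-383 + 290) + 518)) = 1/(1/(-93 + 518) + 619369 - 787/(-93 + 518)) = 1/(1/425 + 619369 - 787/425) = 1/(263231039/425) = 425/263231039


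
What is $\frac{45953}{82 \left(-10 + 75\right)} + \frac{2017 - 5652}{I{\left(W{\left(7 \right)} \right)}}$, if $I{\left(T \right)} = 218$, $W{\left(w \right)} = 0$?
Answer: $- \frac{2339199}{290485} \approx -8.0527$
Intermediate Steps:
$\frac{45953}{82 \left(-10 + 75\right)} + \frac{2017 - 5652}{I{\left(W{\left(7 \right)} \right)}} = \frac{45953}{82 \left(-10 + 75\right)} + \frac{2017 - 5652}{218} = \frac{45953}{82 \cdot 65} - \frac{3635}{218} = \frac{45953}{5330} - \frac{3635}{218} = - \frac{2339199}{290485}$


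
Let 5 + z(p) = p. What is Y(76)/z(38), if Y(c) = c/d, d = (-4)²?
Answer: 19/132 ≈ 0.14394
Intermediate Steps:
d = 16
Y(c) = c/16
z(p) = -5 + p
Y(76)/z(38) = ((1/16)*76)/(-5 + 38) = (19/4)/33 = (19/4)*(1/33) = 19/132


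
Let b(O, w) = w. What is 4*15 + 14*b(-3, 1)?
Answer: 74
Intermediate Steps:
4*15 + 14*b(-3, 1) = 4*15 + 14*1 = 60 + 14 = 74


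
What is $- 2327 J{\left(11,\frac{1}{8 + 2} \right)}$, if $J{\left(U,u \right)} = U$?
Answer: $-25597$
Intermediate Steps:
$- 2327 J{\left(11,\frac{1}{8 + 2} \right)} = \left(-2327\right) 11 = -25597$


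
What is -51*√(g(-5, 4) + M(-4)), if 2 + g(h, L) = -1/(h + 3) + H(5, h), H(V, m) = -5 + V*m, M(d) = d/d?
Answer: -51*I*√122/2 ≈ -281.66*I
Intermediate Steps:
M(d) = 1
g(h, L) = -7 - 1/(3 + h) + 5*h (g(h, L) = -2 + (-1/(h + 3) + (-5 + 5*h)) = -2 + (-1/(3 + h) + (-5 + 5*h)) = -2 + (-5 - 1/(3 + h) + 5*h) = -7 - 1/(3 + h) + 5*h)
-51*√(g(-5, 4) + M(-4)) = -51*√((-22 + 5*(-5)² + 8*(-5))/(3 - 5) + 1) = -51*√((-22 + 5*25 - 40)/(-2) + 1) = -51*√(-(-22 + 125 - 40)/2 + 1) = -51*√(-½*63 + 1) = -51*√(-63/2 + 1) = -51*I*√122/2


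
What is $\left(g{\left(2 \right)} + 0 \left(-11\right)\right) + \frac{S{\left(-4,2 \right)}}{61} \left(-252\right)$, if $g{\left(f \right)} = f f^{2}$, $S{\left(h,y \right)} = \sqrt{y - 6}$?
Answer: $8 - \frac{504 i}{61} \approx 8.0 - 8.2623 i$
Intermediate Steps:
$S{\left(h,y \right)} = \sqrt{-6 + y}$
$g{\left(f \right)} = f^{3}$
$\left(g{\left(2 \right)} + 0 \left(-11\right)\right) + \frac{S{\left(-4,2 \right)}}{61} \left(-252\right) = \left(2^{3} + 0 \left(-11\right)\right) + \frac{\sqrt{-6 + 2}}{61} \left(-252\right) = \left(8 + 0\right) + \sqrt{-4} \cdot \frac{1}{61} \left(-252\right) = 8 + 2 i \frac{1}{61} \left(-252\right) = 8 + \frac{2 i}{61} \left(-252\right) = 8 - \frac{504 i}{61}$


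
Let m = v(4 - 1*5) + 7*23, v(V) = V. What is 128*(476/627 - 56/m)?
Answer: 164192/3135 ≈ 52.374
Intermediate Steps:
m = 160 (m = (4 - 1*5) + 7*23 = (4 - 5) + 161 = -1 + 161 = 160)
128*(476/627 - 56/m) = 128*(476/627 - 56/160) = 128*(476*(1/627) - 56*1/160) = 128*(476/627 - 7/20) = 128*(5131/12540) = 164192/3135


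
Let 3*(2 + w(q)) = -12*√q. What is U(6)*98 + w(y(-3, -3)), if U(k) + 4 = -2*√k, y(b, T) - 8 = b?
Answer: -394 - 196*√6 - 4*√5 ≈ -883.04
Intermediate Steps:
y(b, T) = 8 + b
w(q) = -2 - 4*√q (w(q) = -2 + (-12*√q)/3 = -2 - 4*√q)
U(k) = -4 - 2*√k
U(6)*98 + w(y(-3, -3)) = (-4 - 2*√6)*98 + (-2 - 4*√(8 - 3)) = (-392 - 196*√6) + (-2 - 4*√5) = -394 - 196*√6 - 4*√5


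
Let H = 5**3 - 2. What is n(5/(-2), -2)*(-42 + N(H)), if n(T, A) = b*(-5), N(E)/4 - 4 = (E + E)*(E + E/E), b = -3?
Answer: 1829850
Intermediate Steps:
H = 123 (H = 125 - 2 = 123)
N(E) = 16 + 8*E*(1 + E) (N(E) = 16 + 4*((E + E)*(E + E/E)) = 16 + 4*((2*E)*(E + 1)) = 16 + 4*((2*E)*(1 + E)) = 16 + 4*(2*E*(1 + E)) = 16 + 8*E*(1 + E))
n(T, A) = 15 (n(T, A) = -3*(-5) = 15)
n(5/(-2), -2)*(-42 + N(H)) = 15*(-42 + (16 + 8*123 + 8*123**2)) = 15*(-42 + (16 + 984 + 8*15129)) = 15*(-42 + (16 + 984 + 121032)) = 15*(-42 + 122032) = 15*121990 = 1829850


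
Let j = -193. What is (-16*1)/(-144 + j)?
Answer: 16/337 ≈ 0.047478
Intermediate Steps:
(-16*1)/(-144 + j) = (-16*1)/(-144 - 193) = -16/(-337) = -16*(-1/337) = 16/337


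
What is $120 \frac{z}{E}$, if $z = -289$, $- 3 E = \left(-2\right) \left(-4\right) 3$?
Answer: $4335$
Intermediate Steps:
$E = -8$ ($E = - \frac{\left(-2\right) \left(-4\right) 3}{3} = - \frac{8 \cdot 3}{3} = \left(- \frac{1}{3}\right) 24 = -8$)
$120 \frac{z}{E} = 120 \left(- \frac{289}{-8}\right) = 120 \left(\left(-289\right) \left(- \frac{1}{8}\right)\right) = 120 \cdot \frac{289}{8} = 4335$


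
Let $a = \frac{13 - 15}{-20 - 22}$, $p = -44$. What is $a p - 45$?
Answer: $- \frac{989}{21} \approx -47.095$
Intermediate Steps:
$a = \frac{1}{21}$ ($a = - \frac{2}{-42} = \left(-2\right) \left(- \frac{1}{42}\right) = \frac{1}{21} \approx 0.047619$)
$a p - 45 = \frac{1}{21} \left(-44\right) - 45 = - \frac{44}{21} - 45 = - \frac{989}{21}$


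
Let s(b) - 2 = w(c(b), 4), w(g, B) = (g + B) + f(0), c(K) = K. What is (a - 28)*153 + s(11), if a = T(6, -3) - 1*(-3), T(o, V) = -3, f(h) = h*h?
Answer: -4267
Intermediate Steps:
f(h) = h²
w(g, B) = B + g (w(g, B) = (g + B) + 0² = (B + g) + 0 = B + g)
s(b) = 6 + b (s(b) = 2 + (4 + b) = 6 + b)
a = 0 (a = -3 - 1*(-3) = -3 + 3 = 0)
(a - 28)*153 + s(11) = (0 - 28)*153 + (6 + 11) = -28*153 + 17 = -4284 + 17 = -4267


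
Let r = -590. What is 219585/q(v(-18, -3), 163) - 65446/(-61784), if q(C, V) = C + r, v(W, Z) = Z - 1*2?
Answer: -1352789927/3676148 ≈ -367.99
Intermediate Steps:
v(W, Z) = -2 + Z (v(W, Z) = Z - 2 = -2 + Z)
q(C, V) = -590 + C (q(C, V) = C - 590 = -590 + C)
219585/q(v(-18, -3), 163) - 65446/(-61784) = 219585/(-590 + (-2 - 3)) - 65446/(-61784) = 219585/(-590 - 5) - 65446*(-1/61784) = 219585/(-595) + 32723/30892 = 219585*(-1/595) + 32723/30892 = -43917/119 + 32723/30892 = -1352789927/3676148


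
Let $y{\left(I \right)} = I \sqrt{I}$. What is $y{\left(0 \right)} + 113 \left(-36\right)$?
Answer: $-4068$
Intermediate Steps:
$y{\left(I \right)} = I^{\frac{3}{2}}$
$y{\left(0 \right)} + 113 \left(-36\right) = 0^{\frac{3}{2}} + 113 \left(-36\right) = 0 - 4068 = -4068$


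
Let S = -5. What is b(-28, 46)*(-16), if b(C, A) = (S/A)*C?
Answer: -1120/23 ≈ -48.696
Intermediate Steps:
b(C, A) = -5*C/A (b(C, A) = (-5/A)*C = -5*C/A)
b(-28, 46)*(-16) = -5*(-28)/46*(-16) = -5*(-28)*1/46*(-16) = (70/23)*(-16) = -1120/23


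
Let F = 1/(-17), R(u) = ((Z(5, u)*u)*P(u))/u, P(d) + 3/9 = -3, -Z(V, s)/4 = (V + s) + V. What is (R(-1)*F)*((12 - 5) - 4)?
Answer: -360/17 ≈ -21.176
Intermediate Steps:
Z(V, s) = -8*V - 4*s (Z(V, s) = -4*((V + s) + V) = -4*(s + 2*V) = -8*V - 4*s)
P(d) = -10/3 (P(d) = -1/3 - 3 = -10/3)
R(u) = 400/3 + 40*u/3 (R(u) = (((-8*5 - 4*u)*u)*(-10/3))/u = (((-40 - 4*u)*u)*(-10/3))/u = ((u*(-40 - 4*u))*(-10/3))/u = (-10*u*(-40 - 4*u)/3)/u = 400/3 + 40*u/3)
F = -1/17 ≈ -0.058824
(R(-1)*F)*((12 - 5) - 4) = ((400/3 + (40/3)*(-1))*(-1/17))*((12 - 5) - 4) = ((400/3 - 40/3)*(-1/17))*(7 - 4) = (120*(-1/17))*3 = -120/17*3 = -360/17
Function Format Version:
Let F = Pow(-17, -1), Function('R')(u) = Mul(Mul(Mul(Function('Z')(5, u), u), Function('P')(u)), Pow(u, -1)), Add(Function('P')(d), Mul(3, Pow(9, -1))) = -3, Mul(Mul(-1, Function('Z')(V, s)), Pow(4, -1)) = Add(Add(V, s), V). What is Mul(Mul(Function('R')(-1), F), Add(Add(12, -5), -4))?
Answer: Rational(-360, 17) ≈ -21.176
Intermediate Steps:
Function('Z')(V, s) = Add(Mul(-8, V), Mul(-4, s)) (Function('Z')(V, s) = Mul(-4, Add(Add(V, s), V)) = Mul(-4, Add(s, Mul(2, V))) = Add(Mul(-8, V), Mul(-4, s)))
Function('P')(d) = Rational(-10, 3) (Function('P')(d) = Add(Rational(-1, 3), -3) = Rational(-10, 3))
Function('R')(u) = Add(Rational(400, 3), Mul(Rational(40, 3), u)) (Function('R')(u) = Mul(Mul(Mul(Add(Mul(-8, 5), Mul(-4, u)), u), Rational(-10, 3)), Pow(u, -1)) = Mul(Mul(Mul(Add(-40, Mul(-4, u)), u), Rational(-10, 3)), Pow(u, -1)) = Mul(Mul(Mul(u, Add(-40, Mul(-4, u))), Rational(-10, 3)), Pow(u, -1)) = Mul(Mul(Rational(-10, 3), u, Add(-40, Mul(-4, u))), Pow(u, -1)) = Add(Rational(400, 3), Mul(Rational(40, 3), u)))
F = Rational(-1, 17) ≈ -0.058824
Mul(Mul(Function('R')(-1), F), Add(Add(12, -5), -4)) = Mul(Mul(Add(Rational(400, 3), Mul(Rational(40, 3), -1)), Rational(-1, 17)), Add(Add(12, -5), -4)) = Mul(Mul(Add(Rational(400, 3), Rational(-40, 3)), Rational(-1, 17)), Add(7, -4)) = Mul(Mul(120, Rational(-1, 17)), 3) = Mul(Rational(-120, 17), 3) = Rational(-360, 17)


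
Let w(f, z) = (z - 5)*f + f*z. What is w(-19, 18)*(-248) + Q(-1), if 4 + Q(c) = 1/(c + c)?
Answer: 292135/2 ≈ 1.4607e+5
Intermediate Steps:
w(f, z) = f*z + f*(-5 + z) (w(f, z) = (-5 + z)*f + f*z = f*(-5 + z) + f*z = f*z + f*(-5 + z))
Q(c) = -4 + 1/(2*c) (Q(c) = -4 + 1/(c + c) = -4 + 1/(2*c))
w(-19, 18)*(-248) + Q(-1) = -19*(-5 + 2*18)*(-248) + (-4 + (½)/(-1)) = -19*(-5 + 36)*(-248) + (-4 + (½)*(-1)) = -19*31*(-248) + (-4 - ½) = -589*(-248) - 9/2 = 146072 - 9/2 = 292135/2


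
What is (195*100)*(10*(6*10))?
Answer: 11700000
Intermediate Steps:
(195*100)*(10*(6*10)) = 19500*(10*60) = 19500*600 = 11700000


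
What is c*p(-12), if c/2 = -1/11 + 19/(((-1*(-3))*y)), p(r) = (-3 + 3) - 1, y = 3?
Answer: -400/99 ≈ -4.0404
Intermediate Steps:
p(r) = -1 (p(r) = 0 - 1 = -1)
c = 400/99 (c = 2*(-1/11 + 19/((-1*(-3)*3))) = 2*(-1*1/11 + 19/((3*3))) = 2*(-1/11 + 19/9) = 2*(200/99) = 400/99 ≈ 4.0404)
c*p(-12) = (400/99)*(-1) = -400/99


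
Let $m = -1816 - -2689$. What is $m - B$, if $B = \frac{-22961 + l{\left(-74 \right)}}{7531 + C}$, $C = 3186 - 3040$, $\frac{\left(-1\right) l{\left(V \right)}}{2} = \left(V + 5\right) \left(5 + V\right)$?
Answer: $\frac{6734504}{7677} \approx 877.23$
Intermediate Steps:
$l{\left(V \right)} = - 2 \left(5 + V\right)^{2}$ ($l{\left(V \right)} = - 2 \left(V + 5\right) \left(5 + V\right) = - 2 \left(5 + V\right) \left(5 + V\right) = - 2 \left(5 + V\right)^{2}$)
$m = 873$ ($m = -1816 + 2689 = 873$)
$C = 146$ ($C = 3186 - 3040 = 146$)
$B = - \frac{32483}{7677}$ ($B = \frac{-22961 - 2 \left(5 - 74\right)^{2}}{7531 + 146} = \frac{-22961 - 2 \left(-69\right)^{2}}{7677} = \left(-22961 - 9522\right) \frac{1}{7677} = \left(-32483\right) \frac{1}{7677} = - \frac{32483}{7677} \approx -4.2312$)
$m - B = 873 - - \frac{32483}{7677} = 873 + \frac{32483}{7677} = \frac{6734504}{7677}$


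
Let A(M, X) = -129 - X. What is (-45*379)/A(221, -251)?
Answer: -17055/122 ≈ -139.80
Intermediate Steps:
(-45*379)/A(221, -251) = (-45*379)/(-129 - 1*(-251)) = -17055/(-129 + 251) = -17055/122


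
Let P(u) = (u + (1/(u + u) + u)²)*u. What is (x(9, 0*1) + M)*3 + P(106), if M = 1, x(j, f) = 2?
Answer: 509803609/424 ≈ 1.2024e+6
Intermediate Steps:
P(u) = u*(u + (u + 1/(2*u))²) (P(u) = (u + (1/(2*u) + u)²)*u = (u + (u + 1/(2*u))²)*u = u*(u + (u + 1/(2*u))²))
(x(9, 0*1) + M)*3 + P(106) = (2 + 1)*3 + (106³ + (1 + 2*106²)²/4)/106 = 3*3 + (1191016 + (1 + 2*11236)²/4)/106 = 9 + (1191016 + (1 + 22472)²/4)/106 = 9 + (1191016 + (¼)*22473²)/106 = 9 + (1191016 + (¼)*505035729)/106 = 9 + (1191016 + 505035729/4)/106 = 9 + (1/106)*(509799793/4) = 9 + 509799793/424 = 509803609/424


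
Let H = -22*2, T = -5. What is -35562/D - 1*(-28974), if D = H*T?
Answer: 3169359/110 ≈ 28812.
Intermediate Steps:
H = -44
D = 220 (D = -44*(-5) = 220)
-35562/D - 1*(-28974) = -35562/220 - 1*(-28974) = -35562*1/220 + 28974 = -17781/110 + 28974 = 3169359/110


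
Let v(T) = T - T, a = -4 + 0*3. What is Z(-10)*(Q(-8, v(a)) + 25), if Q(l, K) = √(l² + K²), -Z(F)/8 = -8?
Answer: 2112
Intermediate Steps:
Z(F) = 64 (Z(F) = -8*(-8) = 64)
a = -4 (a = -4 + 0 = -4)
v(T) = 0
Q(l, K) = √(K² + l²)
Z(-10)*(Q(-8, v(a)) + 25) = 64*(√(0² + (-8)²) + 25) = 64*(√(0 + 64) + 25) = 64*(√64 + 25) = 64*(8 + 25) = 64*33 = 2112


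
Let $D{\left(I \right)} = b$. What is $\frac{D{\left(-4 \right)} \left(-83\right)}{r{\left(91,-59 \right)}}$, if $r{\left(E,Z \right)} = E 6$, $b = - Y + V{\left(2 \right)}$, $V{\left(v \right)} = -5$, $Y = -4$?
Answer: $\frac{83}{546} \approx 0.15201$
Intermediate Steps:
$b = -1$ ($b = \left(-1\right) \left(-4\right) - 5 = 4 - 5 = -1$)
$D{\left(I \right)} = -1$
$r{\left(E,Z \right)} = 6 E$
$\frac{D{\left(-4 \right)} \left(-83\right)}{r{\left(91,-59 \right)}} = \frac{\left(-1\right) \left(-83\right)}{6 \cdot 91} = \frac{83}{546}$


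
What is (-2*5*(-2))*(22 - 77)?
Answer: -1100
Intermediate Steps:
(-2*5*(-2))*(22 - 77) = -10*(-2)*(-55) = 20*(-55) = -1100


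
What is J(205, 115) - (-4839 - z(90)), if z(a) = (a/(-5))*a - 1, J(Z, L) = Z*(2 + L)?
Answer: 27203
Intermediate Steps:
z(a) = -1 - a²/5 (z(a) = (a*(-⅕))*a - 1 = (-a/5)*a - 1 = -a²/5 - 1 = -1 - a²/5)
J(205, 115) - (-4839 - z(90)) = 205*(2 + 115) - (-4839 - (-1 - ⅕*90²)) = 205*117 - (-4839 - (-1 - ⅕*8100)) = 23985 - (-4839 - (-1 - 1620)) = 23985 - (-4839 - 1*(-1621)) = 23985 - (-4839 + 1621) = 23985 - 1*(-3218) = 23985 + 3218 = 27203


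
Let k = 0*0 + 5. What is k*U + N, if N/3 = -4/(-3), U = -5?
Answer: -21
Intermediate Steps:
N = 4 (N = 3*(-4/(-3)) = 3*(-4*(-⅓)) = 3*(4/3) = 4)
k = 5 (k = 0 + 5 = 5)
k*U + N = 5*(-5) + 4 = -25 + 4 = -21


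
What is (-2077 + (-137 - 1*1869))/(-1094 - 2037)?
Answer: 4083/3131 ≈ 1.3041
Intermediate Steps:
(-2077 + (-137 - 1*1869))/(-1094 - 2037) = (-2077 + (-137 - 1869))/(-3131) = (-2077 - 2006)*(-1/3131) = -4083*(-1/3131) = 4083/3131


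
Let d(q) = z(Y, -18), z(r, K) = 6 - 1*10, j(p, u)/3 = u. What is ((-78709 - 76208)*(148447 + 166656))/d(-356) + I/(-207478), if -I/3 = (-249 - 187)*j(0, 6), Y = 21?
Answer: 5063999725068201/414956 ≈ 1.2204e+10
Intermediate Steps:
j(p, u) = 3*u
I = 23544 (I = -3*(-249 - 187)*3*6 = -(-1308)*18 = -3*(-7848) = 23544)
z(r, K) = -4 (z(r, K) = 6 - 10 = -4)
d(q) = -4
((-78709 - 76208)*(148447 + 166656))/d(-356) + I/(-207478) = ((-78709 - 76208)*(148447 + 166656))/(-4) + 23544/(-207478) = -154917*315103*(-1/4) + 23544*(-1/207478) = -48814811451*(-1/4) - 11772/103739 = 48814811451/4 - 11772/103739 = 5063999725068201/414956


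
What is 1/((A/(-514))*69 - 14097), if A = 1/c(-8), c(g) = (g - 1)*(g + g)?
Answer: -24672/347801207 ≈ -7.0937e-5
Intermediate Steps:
c(g) = 2*g*(-1 + g) (c(g) = (-1 + g)*(2*g) = 2*g*(-1 + g))
A = 1/144 (A = 1/(2*(-8)*(-1 - 8)) = 1/(2*(-8)*(-9)) = 1/144 ≈ 0.0069444)
1/((A/(-514))*69 - 14097) = 1/(((1/144)/(-514))*69 - 14097) = 1/(((1/144)*(-1/514))*69 - 14097) = 1/(-1/74016*69 - 14097) = 1/(-23/24672 - 14097) = 1/(-347801207/24672) = -24672/347801207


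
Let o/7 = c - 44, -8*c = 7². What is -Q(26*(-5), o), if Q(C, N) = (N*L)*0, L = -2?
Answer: 0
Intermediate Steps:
c = -49/8 (c = -⅛*7² = -⅛*49 = -49/8 ≈ -6.1250)
o = -2807/8 (o = 7*(-49/8 - 44) = 7*(-401/8) = -2807/8 ≈ -350.88)
Q(C, N) = 0 (Q(C, N) = (N*(-2))*0 = -2*N*0 = 0)
-Q(26*(-5), o) = -1*0 = 0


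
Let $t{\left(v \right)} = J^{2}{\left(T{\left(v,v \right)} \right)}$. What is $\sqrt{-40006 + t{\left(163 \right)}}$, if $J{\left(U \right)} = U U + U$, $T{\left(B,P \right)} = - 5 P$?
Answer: $\sqrt{440112788094} \approx 6.6341 \cdot 10^{5}$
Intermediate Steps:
$J{\left(U \right)} = U + U^{2}$ ($J{\left(U \right)} = U^{2} + U = U + U^{2}$)
$t{\left(v \right)} = 25 v^{2} \left(1 - 5 v\right)^{2}$ ($t{\left(v \right)} = \left(- 5 v \left(1 - 5 v\right)\right)^{2} = 25 v^{2} \left(1 - 5 v\right)^{2}$)
$\sqrt{-40006 + t{\left(163 \right)}} = \sqrt{-40006 + 25 \cdot 163^{2} \left(-1 + 5 \cdot 163\right)^{2}} = \sqrt{-40006 + 25 \cdot 26569 \left(-1 + 815\right)^{2}} = \sqrt{-40006 + 25 \cdot 26569 \cdot 814^{2}} = \sqrt{-40006 + 25 \cdot 26569 \cdot 662596} = \sqrt{-40006 + 440112828100} = \sqrt{440112788094}$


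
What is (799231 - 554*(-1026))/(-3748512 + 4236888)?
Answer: 1367635/488376 ≈ 2.8004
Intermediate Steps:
(799231 - 554*(-1026))/(-3748512 + 4236888) = (799231 + 568404)/488376 = 1367635*(1/488376) = 1367635/488376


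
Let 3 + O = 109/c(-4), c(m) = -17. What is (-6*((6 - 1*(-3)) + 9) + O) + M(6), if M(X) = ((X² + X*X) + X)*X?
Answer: 5960/17 ≈ 350.59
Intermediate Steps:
M(X) = X*(X + 2*X²) (M(X) = ((X² + X²) + X)*X = (2*X² + X)*X = (X + 2*X²)*X = X*(X + 2*X²))
O = -160/17 (O = -3 + 109/(-17) = -3 + 109*(-1/17) = -3 - 109/17 = -160/17 ≈ -9.4118)
(-6*((6 - 1*(-3)) + 9) + O) + M(6) = (-6*((6 - 1*(-3)) + 9) - 160/17) + 6²*(1 + 2*6) = (-6*((6 + 3) + 9) - 160/17) + 36*(1 + 12) = (-6*(9 + 9) - 160/17) + 36*13 = (-6*18 - 160/17) + 468 = (-108 - 160/17) + 468 = -1996/17 + 468 = 5960/17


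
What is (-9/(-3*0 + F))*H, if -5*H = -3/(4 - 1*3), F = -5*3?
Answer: 9/25 ≈ 0.36000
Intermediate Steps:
F = -15
H = ⅗ (H = -(-3)/(5*(4 - 1*3)) = -(-3)/(5*(4 - 3)) = -(-3)/(5*1) = -(-3)/5 = -⅕*(-3) = ⅗ ≈ 0.60000)
(-9/(-3*0 + F))*H = -9/(-3*0 - 15)*(⅗) = -9/(0 - 15)*(⅗) = -9/(-15)*(⅗) = -9*(-1/15)*(⅗) = (⅗)*(⅗) = 9/25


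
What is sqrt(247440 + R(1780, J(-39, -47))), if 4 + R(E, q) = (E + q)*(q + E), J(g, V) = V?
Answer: 5*sqrt(130029) ≈ 1803.0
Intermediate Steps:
R(E, q) = -4 + (E + q)**2 (R(E, q) = -4 + (E + q)*(q + E) = -4 + (E + q)*(E + q) = -4 + (E + q)**2)
sqrt(247440 + R(1780, J(-39, -47))) = sqrt(247440 + (-4 + (1780 - 47)**2)) = sqrt(247440 + (-4 + 1733**2)) = sqrt(247440 + (-4 + 3003289)) = sqrt(247440 + 3003285) = sqrt(3250725) = 5*sqrt(130029)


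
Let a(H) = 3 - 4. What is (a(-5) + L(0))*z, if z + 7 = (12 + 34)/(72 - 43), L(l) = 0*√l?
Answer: 157/29 ≈ 5.4138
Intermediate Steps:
a(H) = -1
L(l) = 0
z = -157/29 (z = -7 + (12 + 34)/(72 - 43) = -7 + 46/29 = -157/29 ≈ -5.4138)
(a(-5) + L(0))*z = (-1 + 0)*(-157/29) = -1*(-157/29) = 157/29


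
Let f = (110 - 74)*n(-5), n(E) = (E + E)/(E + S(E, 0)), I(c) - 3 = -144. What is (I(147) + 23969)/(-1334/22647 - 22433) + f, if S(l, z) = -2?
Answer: 25588215084/508041485 ≈ 50.366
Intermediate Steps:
I(c) = -141 (I(c) = 3 - 144 = -141)
n(E) = 2*E/(-2 + E) (n(E) = (E + E)/(E - 2) = (2*E)/(-2 + E) = 2*E/(-2 + E))
f = 360/7 (f = (110 - 74)*(2*(-5)/(-2 - 5)) = 36*(2*(-5)/(-7)) = 36*(2*(-5)*(-⅐)) = 36*(10/7) = 360/7 ≈ 51.429)
(I(147) + 23969)/(-1334/22647 - 22433) + f = (-141 + 23969)/(-1334/22647 - 22433) + 360/7 = 23828/(-1334*1/22647 - 22433) + 360/7 = 23828/(-1334/22647 - 22433) + 360/7 = 23828/(-508041485/22647) + 360/7 = 23828*(-22647/508041485) + 360/7 = -77090388/72577355 + 360/7 = 25588215084/508041485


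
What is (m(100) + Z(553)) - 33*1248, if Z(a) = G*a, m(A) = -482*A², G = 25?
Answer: -4847359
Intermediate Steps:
Z(a) = 25*a
(m(100) + Z(553)) - 33*1248 = (-482*100² + 25*553) - 33*1248 = (-482*10000 + 13825) - 41184 = (-4820000 + 13825) - 41184 = -4806175 - 41184 = -4847359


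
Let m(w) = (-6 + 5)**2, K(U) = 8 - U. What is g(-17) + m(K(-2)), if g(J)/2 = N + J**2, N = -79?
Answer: 421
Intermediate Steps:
m(w) = 1 (m(w) = (-1)**2 = 1)
g(J) = -158 + 2*J**2 (g(J) = 2*(-79 + J**2) = -158 + 2*J**2)
g(-17) + m(K(-2)) = (-158 + 2*(-17)**2) + 1 = (-158 + 2*289) + 1 = (-158 + 578) + 1 = 420 + 1 = 421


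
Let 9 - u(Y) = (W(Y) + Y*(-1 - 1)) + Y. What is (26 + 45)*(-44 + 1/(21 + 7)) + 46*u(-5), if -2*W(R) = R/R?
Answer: -81605/28 ≈ -2914.5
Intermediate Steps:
W(R) = -½ (W(R) = -R/(2*R) = -½*1 = -½)
u(Y) = 19/2 + Y (u(Y) = 9 - ((-½ + Y*(-1 - 1)) + Y) = 9 - ((-½ + Y*(-2)) + Y) = 9 - ((-½ - 2*Y) + Y) = 9 - (-½ - Y) = 9 + (½ + Y) = 19/2 + Y)
(26 + 45)*(-44 + 1/(21 + 7)) + 46*u(-5) = (26 + 45)*(-44 + 1/(21 + 7)) + 46*(19/2 - 5) = 71*(-44 + 1/28) + 46*(9/2) = 71*(-44 + 1/28) + 207 = 71*(-1231/28) + 207 = -87401/28 + 207 = -81605/28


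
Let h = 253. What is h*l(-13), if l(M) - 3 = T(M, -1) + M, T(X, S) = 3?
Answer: -1771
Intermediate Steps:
l(M) = 6 + M (l(M) = 3 + (3 + M) = 6 + M)
h*l(-13) = 253*(6 - 13) = 253*(-7) = -1771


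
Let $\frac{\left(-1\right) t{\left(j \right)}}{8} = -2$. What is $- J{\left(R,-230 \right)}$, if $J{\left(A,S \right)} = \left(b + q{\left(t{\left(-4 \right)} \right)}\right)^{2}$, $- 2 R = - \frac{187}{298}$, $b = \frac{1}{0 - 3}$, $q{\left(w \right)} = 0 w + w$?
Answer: $- \frac{2209}{9} \approx -245.44$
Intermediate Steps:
$t{\left(j \right)} = 16$ ($t{\left(j \right)} = \left(-8\right) \left(-2\right) = 16$)
$q{\left(w \right)} = w$ ($q{\left(w \right)} = 0 + w = w$)
$b = - \frac{1}{3}$ ($b = \frac{1}{-3} = - \frac{1}{3} \approx -0.33333$)
$R = \frac{187}{596}$ ($R = - \frac{\left(-187\right) \frac{1}{298}}{2} = \left(- \frac{1}{2}\right) \left(- \frac{187}{298}\right) = \frac{187}{596} \approx 0.31376$)
$J{\left(A,S \right)} = \frac{2209}{9}$ ($J{\left(A,S \right)} = \left(- \frac{1}{3} + 16\right)^{2} = \left(\frac{47}{3}\right)^{2} = \frac{2209}{9}$)
$- J{\left(R,-230 \right)} = \left(-1\right) \frac{2209}{9} = - \frac{2209}{9}$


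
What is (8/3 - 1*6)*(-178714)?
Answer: 1787140/3 ≈ 5.9571e+5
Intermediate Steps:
(8/3 - 1*6)*(-178714) = (8*(1/3) - 6)*(-178714) = (8/3 - 6)*(-178714) = -10/3*(-178714) = 1787140/3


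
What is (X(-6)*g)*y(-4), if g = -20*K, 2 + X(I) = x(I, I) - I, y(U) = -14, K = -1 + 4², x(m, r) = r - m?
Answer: 16800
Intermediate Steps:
K = 15 (K = -1 + 16 = 15)
X(I) = -2 - I (X(I) = -2 + ((I - I) - I) = -2 + (0 - I) = -2 - I)
g = -300 (g = -20*15 = -300)
(X(-6)*g)*y(-4) = ((-2 - 1*(-6))*(-300))*(-14) = ((-2 + 6)*(-300))*(-14) = (4*(-300))*(-14) = -1200*(-14) = 16800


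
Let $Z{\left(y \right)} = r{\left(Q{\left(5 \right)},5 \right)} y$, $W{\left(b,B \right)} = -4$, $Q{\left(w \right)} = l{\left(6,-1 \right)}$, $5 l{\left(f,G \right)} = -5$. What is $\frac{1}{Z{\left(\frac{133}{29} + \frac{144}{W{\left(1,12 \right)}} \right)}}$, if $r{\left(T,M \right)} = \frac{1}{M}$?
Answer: $- \frac{145}{911} \approx -0.15917$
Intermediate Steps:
$l{\left(f,G \right)} = -1$ ($l{\left(f,G \right)} = \frac{1}{5} \left(-5\right) = -1$)
$Q{\left(w \right)} = -1$
$Z{\left(y \right)} = \frac{y}{5}$
$\frac{1}{Z{\left(\frac{133}{29} + \frac{144}{W{\left(1,12 \right)}} \right)}} = \frac{1}{\frac{1}{5} \left(\frac{133}{29} + \frac{144}{-4}\right)} = \frac{1}{\frac{1}{5} \left(133 \cdot \frac{1}{29} + 144 \left(- \frac{1}{4}\right)\right)} = \frac{1}{\frac{1}{5} \left(\frac{133}{29} - 36\right)} = \frac{1}{\frac{1}{5} \left(- \frac{911}{29}\right)} = \frac{1}{- \frac{911}{145}} = - \frac{145}{911}$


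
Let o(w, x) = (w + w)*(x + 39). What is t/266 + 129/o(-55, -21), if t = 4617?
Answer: 79889/4620 ≈ 17.292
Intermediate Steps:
o(w, x) = 2*w*(39 + x) (o(w, x) = (2*w)*(39 + x) = 2*w*(39 + x))
t/266 + 129/o(-55, -21) = 4617/266 + 129/((2*(-55)*(39 - 21))) = 4617*(1/266) + 129/((2*(-55)*18)) = 243/14 + 129/(-1980) = 243/14 + 129*(-1/1980) = 243/14 - 43/660 = 79889/4620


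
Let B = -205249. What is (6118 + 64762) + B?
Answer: -134369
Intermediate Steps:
(6118 + 64762) + B = (6118 + 64762) - 205249 = 70880 - 205249 = -134369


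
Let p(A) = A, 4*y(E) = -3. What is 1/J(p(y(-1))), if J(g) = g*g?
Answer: 16/9 ≈ 1.7778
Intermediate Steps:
y(E) = -3/4 (y(E) = (1/4)*(-3) = -3/4)
J(g) = g**2
1/J(p(y(-1))) = 1/((-3/4)**2) = 1/(9/16) = 16/9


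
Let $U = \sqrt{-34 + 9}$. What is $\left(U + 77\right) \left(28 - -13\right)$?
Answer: $3157 + 205 i \approx 3157.0 + 205.0 i$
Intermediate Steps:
$U = 5 i$ ($U = \sqrt{-25} = 5 i \approx 5.0 i$)
$\left(U + 77\right) \left(28 - -13\right) = \left(5 i + 77\right) \left(28 - -13\right) = \left(77 + 5 i\right) \left(28 + 13\right) = \left(77 + 5 i\right) 41 = 3157 + 205 i$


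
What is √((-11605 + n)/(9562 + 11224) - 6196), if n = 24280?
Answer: I*√2676766641466/20786 ≈ 78.711*I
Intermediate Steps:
√((-11605 + n)/(9562 + 11224) - 6196) = √((-11605 + 24280)/(9562 + 11224) - 6196) = √(12675/20786 - 6196) = √(-128777381/20786) = I*√2676766641466/20786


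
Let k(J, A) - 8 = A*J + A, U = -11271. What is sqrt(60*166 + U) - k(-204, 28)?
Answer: 5676 + I*sqrt(1311) ≈ 5676.0 + 36.208*I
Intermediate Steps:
k(J, A) = 8 + A + A*J (k(J, A) = 8 + (A*J + A) = 8 + (A + A*J) = 8 + A + A*J)
sqrt(60*166 + U) - k(-204, 28) = sqrt(60*166 - 11271) - (8 + 28 + 28*(-204)) = sqrt(9960 - 11271) - (8 + 28 - 5712) = sqrt(-1311) - 1*(-5676) = I*sqrt(1311) + 5676 = 5676 + I*sqrt(1311)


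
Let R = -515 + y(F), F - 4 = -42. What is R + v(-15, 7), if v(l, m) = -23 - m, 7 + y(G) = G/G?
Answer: -551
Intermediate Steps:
F = -38 (F = 4 - 42 = -38)
y(G) = -6 (y(G) = -7 + G/G = -7 + 1 = -6)
R = -521 (R = -515 - 6 = -521)
R + v(-15, 7) = -521 + (-23 - 1*7) = -521 + (-23 - 7) = -521 - 30 = -551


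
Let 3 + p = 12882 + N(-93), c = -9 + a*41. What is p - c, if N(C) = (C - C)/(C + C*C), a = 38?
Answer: 11330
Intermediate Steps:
N(C) = 0 (N(C) = 0/(C + C²) = 0)
c = 1549 (c = -9 + 38*41 = -9 + 1558 = 1549)
p = 12879 (p = -3 + (12882 + 0) = -3 + 12882 = 12879)
p - c = 12879 - 1*1549 = 12879 - 1549 = 11330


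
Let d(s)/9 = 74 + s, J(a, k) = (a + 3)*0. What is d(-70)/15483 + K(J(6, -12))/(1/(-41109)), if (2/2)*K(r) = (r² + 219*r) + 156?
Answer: -33097513632/5161 ≈ -6.4130e+6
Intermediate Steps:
J(a, k) = 0 (J(a, k) = (3 + a)*0 = 0)
d(s) = 666 + 9*s (d(s) = 9*(74 + s) = 666 + 9*s)
K(r) = 156 + r² + 219*r (K(r) = (r² + 219*r) + 156 = 156 + r² + 219*r)
d(-70)/15483 + K(J(6, -12))/(1/(-41109)) = (666 + 9*(-70))/15483 + (156 + 0² + 219*0)/(1/(-41109)) = (666 - 630)*(1/15483) + (156 + 0 + 0)/(-1/41109) = 36*(1/15483) + 156*(-41109) = 12/5161 - 6413004 = -33097513632/5161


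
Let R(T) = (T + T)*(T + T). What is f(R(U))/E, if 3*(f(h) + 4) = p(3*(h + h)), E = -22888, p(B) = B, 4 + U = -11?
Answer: -449/5722 ≈ -0.078469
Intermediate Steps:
U = -15 (U = -4 - 11 = -15)
R(T) = 4*T² (R(T) = (2*T)*(2*T) = 4*T²)
f(h) = -4 + 2*h (f(h) = -4 + (3*(h + h))/3 = -4 + (3*(2*h))/3 = -4 + (6*h)/3 = -4 + 2*h)
f(R(U))/E = (-4 + 2*(4*(-15)²))/(-22888) = (-4 + 2*(4*225))*(-1/22888) = (-4 + 2*900)*(-1/22888) = (-4 + 1800)*(-1/22888) = 1796*(-1/22888) = -449/5722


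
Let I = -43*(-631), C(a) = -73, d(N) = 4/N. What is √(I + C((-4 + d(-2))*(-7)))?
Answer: 2*√6765 ≈ 164.50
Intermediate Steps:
I = 27133
√(I + C((-4 + d(-2))*(-7))) = √(27133 - 73) = √27060 = 2*√6765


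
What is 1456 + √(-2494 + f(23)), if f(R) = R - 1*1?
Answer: 1456 + 2*I*√618 ≈ 1456.0 + 49.719*I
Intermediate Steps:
f(R) = -1 + R (f(R) = R - 1 = -1 + R)
1456 + √(-2494 + f(23)) = 1456 + √(-2494 + (-1 + 23)) = 1456 + √(-2494 + 22) = 1456 + √(-2472) = 1456 + 2*I*√618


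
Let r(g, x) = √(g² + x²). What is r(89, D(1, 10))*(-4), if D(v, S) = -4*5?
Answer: -4*√8321 ≈ -364.88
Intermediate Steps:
D(v, S) = -20
r(89, D(1, 10))*(-4) = √(89² + (-20)²)*(-4) = √(7921 + 400)*(-4) = √8321*(-4) = -4*√8321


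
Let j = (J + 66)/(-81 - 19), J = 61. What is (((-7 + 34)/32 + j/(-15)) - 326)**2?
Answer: 15216700937881/144000000 ≈ 1.0567e+5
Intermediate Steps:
j = -127/100 (j = (61 + 66)/(-81 - 19) = 127/(-100) = 127*(-1/100) = -127/100 ≈ -1.2700)
(((-7 + 34)/32 + j/(-15)) - 326)**2 = (((-7 + 34)/32 - 127/100/(-15)) - 326)**2 = ((27*(1/32) - 127/100*(-1/15)) - 326)**2 = ((27/32 + 127/1500) - 326)**2 = (11141/12000 - 326)**2 = (-3900859/12000)**2 = 15216700937881/144000000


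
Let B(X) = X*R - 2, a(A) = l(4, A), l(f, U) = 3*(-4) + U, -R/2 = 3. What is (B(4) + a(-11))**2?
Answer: 2401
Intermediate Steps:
R = -6 (R = -2*3 = -6)
l(f, U) = -12 + U
a(A) = -12 + A
B(X) = -2 - 6*X (B(X) = X*(-6) - 2 = -6*X - 2 = -2 - 6*X)
(B(4) + a(-11))**2 = ((-2 - 6*4) + (-12 - 11))**2 = ((-2 - 24) - 23)**2 = (-26 - 23)**2 = (-49)**2 = 2401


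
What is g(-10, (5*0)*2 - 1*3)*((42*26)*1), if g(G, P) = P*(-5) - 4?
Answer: 12012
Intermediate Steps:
g(G, P) = -4 - 5*P (g(G, P) = -5*P - 4 = -4 - 5*P)
g(-10, (5*0)*2 - 1*3)*((42*26)*1) = (-4 - 5*((5*0)*2 - 1*3))*((42*26)*1) = (-4 - 5*(0*2 - 3))*(1092*1) = (-4 - 5*(0 - 3))*1092 = (-4 - 5*(-3))*1092 = (-4 + 15)*1092 = 11*1092 = 12012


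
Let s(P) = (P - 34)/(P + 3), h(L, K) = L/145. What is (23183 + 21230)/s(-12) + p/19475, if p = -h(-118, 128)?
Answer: 49076123861/5647750 ≈ 8689.5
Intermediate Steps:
h(L, K) = L/145 (h(L, K) = L*(1/145) = L/145)
s(P) = (-34 + P)/(3 + P)
p = 118/145 (p = -(-118)/145 = -1*(-118/145) = 118/145 ≈ 0.81379)
(23183 + 21230)/s(-12) + p/19475 = (23183 + 21230)/(((-34 - 12)/(3 - 12))) + (118/145)/19475 = 44413/((-46/(-9))) + (118/145)*(1/19475) = 44413/((-⅑*(-46))) + 118/2823875 = 44413/(46/9) + 118/2823875 = 44413*(9/46) + 118/2823875 = 17379/2 + 118/2823875 = 49076123861/5647750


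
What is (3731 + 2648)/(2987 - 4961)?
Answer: -6379/1974 ≈ -3.2315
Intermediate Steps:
(3731 + 2648)/(2987 - 4961) = 6379/(-1974) = 6379*(-1/1974) = -6379/1974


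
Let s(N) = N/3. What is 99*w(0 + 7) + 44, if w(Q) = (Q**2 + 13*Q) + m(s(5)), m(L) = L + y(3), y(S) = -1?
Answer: 13970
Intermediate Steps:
s(N) = N/3 (s(N) = N*(1/3) = N/3)
m(L) = -1 + L (m(L) = L - 1 = -1 + L)
w(Q) = 2/3 + Q**2 + 13*Q (w(Q) = (Q**2 + 13*Q) + (-1 + (1/3)*5) = (Q**2 + 13*Q) + (-1 + 5/3) = (Q**2 + 13*Q) + 2/3 = 2/3 + Q**2 + 13*Q)
99*w(0 + 7) + 44 = 99*(2/3 + (0 + 7)**2 + 13*(0 + 7)) + 44 = 99*(2/3 + 7**2 + 13*7) + 44 = 99*(2/3 + 49 + 91) + 44 = 99*(422/3) + 44 = 13926 + 44 = 13970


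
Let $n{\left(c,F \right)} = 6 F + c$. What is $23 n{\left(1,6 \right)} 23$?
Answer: $19573$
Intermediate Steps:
$n{\left(c,F \right)} = c + 6 F$
$23 n{\left(1,6 \right)} 23 = 23 \left(1 + 6 \cdot 6\right) 23 = 23 \left(1 + 36\right) 23 = 23 \cdot 37 \cdot 23 = 851 \cdot 23 = 19573$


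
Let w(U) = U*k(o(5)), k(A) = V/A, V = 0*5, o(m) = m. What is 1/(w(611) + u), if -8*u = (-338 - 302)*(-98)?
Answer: -1/7840 ≈ -0.00012755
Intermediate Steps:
V = 0
k(A) = 0 (k(A) = 0/A = 0)
u = -7840 (u = -(-338 - 302)*(-98)/8 = -(-80)*(-98) = -1/8*62720 = -7840)
w(U) = 0 (w(U) = U*0 = 0)
1/(w(611) + u) = 1/(0 - 7840) = 1/(-7840) = -1/7840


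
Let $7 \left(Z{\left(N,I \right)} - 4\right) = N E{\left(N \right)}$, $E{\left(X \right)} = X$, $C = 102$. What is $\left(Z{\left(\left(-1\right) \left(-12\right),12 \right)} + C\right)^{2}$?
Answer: $\frac{784996}{49} \approx 16020.0$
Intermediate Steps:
$Z{\left(N,I \right)} = 4 + \frac{N^{2}}{7}$ ($Z{\left(N,I \right)} = 4 + \frac{N N}{7} = 4 + \frac{N^{2}}{7}$)
$\left(Z{\left(\left(-1\right) \left(-12\right),12 \right)} + C\right)^{2} = \left(\left(4 + \frac{\left(\left(-1\right) \left(-12\right)\right)^{2}}{7}\right) + 102\right)^{2} = \left(\left(4 + \frac{12^{2}}{7}\right) + 102\right)^{2} = \left(\left(4 + \frac{1}{7} \cdot 144\right) + 102\right)^{2} = \left(\left(4 + \frac{144}{7}\right) + 102\right)^{2} = \left(\frac{172}{7} + 102\right)^{2} = \left(\frac{886}{7}\right)^{2} = \frac{784996}{49}$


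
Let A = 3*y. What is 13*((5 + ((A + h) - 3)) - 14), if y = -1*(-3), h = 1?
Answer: -26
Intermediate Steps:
y = 3
A = 9 (A = 3*3 = 9)
13*((5 + ((A + h) - 3)) - 14) = 13*((5 + ((9 + 1) - 3)) - 14) = 13*((5 + (10 - 3)) - 14) = 13*((5 + 7) - 14) = 13*(12 - 14) = 13*(-2) = -26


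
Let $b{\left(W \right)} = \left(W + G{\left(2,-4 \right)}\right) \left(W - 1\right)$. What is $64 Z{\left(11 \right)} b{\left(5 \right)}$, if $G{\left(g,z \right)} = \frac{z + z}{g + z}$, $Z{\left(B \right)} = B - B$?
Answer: $0$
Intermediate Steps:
$Z{\left(B \right)} = 0$
$G{\left(g,z \right)} = \frac{2 z}{g + z}$
$b{\left(W \right)} = \left(-1 + W\right) \left(4 + W\right)$ ($b{\left(W \right)} = \left(W + 2 \left(-4\right) \frac{1}{2 - 4}\right) \left(W - 1\right) = \left(W + 2 \left(-4\right) \frac{1}{-2}\right) \left(-1 + W\right) = \left(W + 2 \left(-4\right) \left(- \frac{1}{2}\right)\right) \left(-1 + W\right) = \left(W + 4\right) \left(-1 + W\right) = \left(4 + W\right) \left(-1 + W\right) = \left(-1 + W\right) \left(4 + W\right)$)
$64 Z{\left(11 \right)} b{\left(5 \right)} = 64 \cdot 0 \left(-4 + 5^{2} + 3 \cdot 5\right) = 0 \left(-4 + 25 + 15\right) = 0 \cdot 36 = 0$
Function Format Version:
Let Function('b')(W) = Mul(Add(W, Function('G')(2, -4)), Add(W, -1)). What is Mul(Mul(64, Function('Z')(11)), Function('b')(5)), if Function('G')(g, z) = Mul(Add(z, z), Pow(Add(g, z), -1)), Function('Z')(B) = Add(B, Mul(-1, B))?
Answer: 0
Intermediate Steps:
Function('Z')(B) = 0
Function('G')(g, z) = Mul(2, z, Pow(Add(g, z), -1)) (Function('G')(g, z) = Mul(Mul(2, z), Pow(Add(g, z), -1)) = Mul(2, z, Pow(Add(g, z), -1)))
Function('b')(W) = Mul(Add(-1, W), Add(4, W)) (Function('b')(W) = Mul(Add(W, Mul(2, -4, Pow(Add(2, -4), -1))), Add(W, -1)) = Mul(Add(W, Mul(2, -4, Pow(-2, -1))), Add(-1, W)) = Mul(Add(W, Mul(2, -4, Rational(-1, 2))), Add(-1, W)) = Mul(Add(W, 4), Add(-1, W)) = Mul(Add(4, W), Add(-1, W)) = Mul(Add(-1, W), Add(4, W)))
Mul(Mul(64, Function('Z')(11)), Function('b')(5)) = Mul(Mul(64, 0), Add(-4, Pow(5, 2), Mul(3, 5))) = Mul(0, Add(-4, 25, 15)) = Mul(0, 36) = 0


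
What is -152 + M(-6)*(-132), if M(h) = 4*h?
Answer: 3016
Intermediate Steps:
-152 + M(-6)*(-132) = -152 + (4*(-6))*(-132) = -152 - 24*(-132) = -152 + 3168 = 3016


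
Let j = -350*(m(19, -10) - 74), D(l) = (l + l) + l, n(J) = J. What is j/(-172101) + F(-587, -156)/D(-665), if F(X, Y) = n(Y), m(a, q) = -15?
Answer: -11765498/114447165 ≈ -0.10280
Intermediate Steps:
D(l) = 3*l (D(l) = 2*l + l = 3*l)
F(X, Y) = Y
j = 31150 (j = -350*(-15 - 74) = -350*(-89) = 31150)
j/(-172101) + F(-587, -156)/D(-665) = 31150/(-172101) - 156/(3*(-665)) = 31150*(-1/172101) - 156/(-1995) = -31150/172101 - 156*(-1/1995) = -31150/172101 + 52/665 = -11765498/114447165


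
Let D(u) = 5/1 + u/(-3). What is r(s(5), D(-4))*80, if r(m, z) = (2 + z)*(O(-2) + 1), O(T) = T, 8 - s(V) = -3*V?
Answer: -2000/3 ≈ -666.67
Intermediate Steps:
s(V) = 8 + 3*V (s(V) = 8 - (-3)*V = 8 + 3*V)
D(u) = 5 - u/3 (D(u) = 5*1 + u*(-⅓) = 5 - u/3)
r(m, z) = -2 - z (r(m, z) = (2 + z)*(-2 + 1) = (2 + z)*(-1) = -2 - z)
r(s(5), D(-4))*80 = (-2 - (5 - ⅓*(-4)))*80 = (-2 - (5 + 4/3))*80 = (-2 - 1*19/3)*80 = (-2 - 19/3)*80 = -25/3*80 = -2000/3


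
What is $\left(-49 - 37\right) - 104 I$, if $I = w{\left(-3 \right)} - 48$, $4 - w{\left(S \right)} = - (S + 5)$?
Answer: $4282$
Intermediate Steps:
$w{\left(S \right)} = 9 + S$ ($w{\left(S \right)} = 4 - - (S + 5) = 4 - - (5 + S) = 4 - \left(-5 - S\right) = 4 + \left(5 + S\right) = 9 + S$)
$I = -42$ ($I = \left(9 - 3\right) - 48 = 6 - 48 = -42$)
$\left(-49 - 37\right) - 104 I = \left(-49 - 37\right) - -4368 = \left(-49 - 37\right) + 4368 = -86 + 4368 = 4282$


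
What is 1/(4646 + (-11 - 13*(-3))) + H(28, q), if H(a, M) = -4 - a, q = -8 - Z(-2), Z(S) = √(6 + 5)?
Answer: -149567/4674 ≈ -32.000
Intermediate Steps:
Z(S) = √11
q = -8 - √11 ≈ -11.317
1/(4646 + (-11 - 13*(-3))) + H(28, q) = 1/(4646 + (-11 - 13*(-3))) + (-4 - 1*28) = 1/(4646 + (-11 + 39)) + (-4 - 28) = 1/(4646 + 28) - 32 = 1/4674 - 32 = -149567/4674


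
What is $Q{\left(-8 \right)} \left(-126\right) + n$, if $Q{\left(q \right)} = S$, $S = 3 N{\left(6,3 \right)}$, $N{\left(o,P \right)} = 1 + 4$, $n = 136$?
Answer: $-1754$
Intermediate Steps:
$N{\left(o,P \right)} = 5$
$S = 15$ ($S = 3 \cdot 5 = 15$)
$Q{\left(q \right)} = 15$
$Q{\left(-8 \right)} \left(-126\right) + n = 15 \left(-126\right) + 136 = -1890 + 136 = -1754$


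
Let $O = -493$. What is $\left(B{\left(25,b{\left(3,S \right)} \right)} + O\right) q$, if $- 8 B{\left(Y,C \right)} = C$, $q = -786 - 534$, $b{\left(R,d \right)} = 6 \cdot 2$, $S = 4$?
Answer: $652740$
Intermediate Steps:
$b{\left(R,d \right)} = 12$
$q = -1320$
$B{\left(Y,C \right)} = - \frac{C}{8}$
$\left(B{\left(25,b{\left(3,S \right)} \right)} + O\right) q = \left(\left(- \frac{1}{8}\right) 12 - 493\right) \left(-1320\right) = \left(- \frac{3}{2} - 493\right) \left(-1320\right) = \left(- \frac{989}{2}\right) \left(-1320\right) = 652740$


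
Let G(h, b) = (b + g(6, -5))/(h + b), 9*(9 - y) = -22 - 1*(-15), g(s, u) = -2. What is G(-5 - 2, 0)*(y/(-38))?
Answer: -88/1197 ≈ -0.073517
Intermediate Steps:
y = 88/9 (y = 9 - (-22 - 1*(-15))/9 = 9 - (-22 + 15)/9 = 9 - ⅑*(-7) = 9 + 7/9 = 88/9 ≈ 9.7778)
G(h, b) = (-2 + b)/(b + h) (G(h, b) = (b - 2)/(h + b) = (-2 + b)/(b + h))
G(-5 - 2, 0)*(y/(-38)) = ((-2 + 0)/(0 + (-5 - 2)))*((88/9)/(-38)) = (-2/(0 - 7))*((88/9)*(-1/38)) = (-2/(-7))*(-44/171) = -⅐*(-2)*(-44/171) = (2/7)*(-44/171) = -88/1197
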